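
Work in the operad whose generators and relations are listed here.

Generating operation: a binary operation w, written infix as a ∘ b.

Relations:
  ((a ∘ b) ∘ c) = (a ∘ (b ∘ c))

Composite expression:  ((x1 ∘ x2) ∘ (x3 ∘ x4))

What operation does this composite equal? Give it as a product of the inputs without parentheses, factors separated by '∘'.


Associativity of w dissolves the nesting; only the x-input order survives.
(x1 ∘ x2) unparenthesizes to x1 ∘ x2
(x3 ∘ x4) unparenthesizes to x3 ∘ x4
((x1 ∘ x2) ∘ (x3 ∘ x4)) unparenthesizes to x1 ∘ x2 ∘ x3 ∘ x4

x1 ∘ x2 ∘ x3 ∘ x4


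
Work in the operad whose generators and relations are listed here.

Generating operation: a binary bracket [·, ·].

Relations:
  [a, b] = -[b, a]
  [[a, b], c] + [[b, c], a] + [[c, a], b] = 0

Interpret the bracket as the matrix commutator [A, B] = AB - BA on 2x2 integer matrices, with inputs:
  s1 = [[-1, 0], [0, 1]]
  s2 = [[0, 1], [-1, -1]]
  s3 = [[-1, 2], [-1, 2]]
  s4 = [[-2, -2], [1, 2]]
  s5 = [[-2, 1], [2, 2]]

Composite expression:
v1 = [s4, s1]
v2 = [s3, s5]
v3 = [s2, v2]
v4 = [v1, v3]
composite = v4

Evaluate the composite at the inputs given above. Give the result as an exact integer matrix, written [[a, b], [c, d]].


[s4, s1] = [[0, -4], [-2, 0]]
[s3, s5] = [[5, 5], [10, -5]]
[s2, [s3, s5]] = [[15, -5], [-20, -15]]
[[s4, s1], [s2, [s3, s5]]] = [[70, 120], [-60, -70]]

[[70, 120], [-60, -70]]


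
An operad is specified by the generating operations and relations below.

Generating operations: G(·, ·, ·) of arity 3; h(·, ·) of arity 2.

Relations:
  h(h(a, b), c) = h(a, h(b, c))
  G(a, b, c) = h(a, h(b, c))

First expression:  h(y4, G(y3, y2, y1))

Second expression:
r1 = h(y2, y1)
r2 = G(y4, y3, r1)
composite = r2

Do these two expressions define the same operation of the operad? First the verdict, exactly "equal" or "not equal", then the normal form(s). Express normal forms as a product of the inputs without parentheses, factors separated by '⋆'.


equal: each reduces to y4 ⋆ y3 ⋆ y2 ⋆ y1

Normal form of the first expression: y4 ⋆ y3 ⋆ y2 ⋆ y1
Normal form of the second expression: y4 ⋆ y3 ⋆ y2 ⋆ y1
Identical normal forms: equal.


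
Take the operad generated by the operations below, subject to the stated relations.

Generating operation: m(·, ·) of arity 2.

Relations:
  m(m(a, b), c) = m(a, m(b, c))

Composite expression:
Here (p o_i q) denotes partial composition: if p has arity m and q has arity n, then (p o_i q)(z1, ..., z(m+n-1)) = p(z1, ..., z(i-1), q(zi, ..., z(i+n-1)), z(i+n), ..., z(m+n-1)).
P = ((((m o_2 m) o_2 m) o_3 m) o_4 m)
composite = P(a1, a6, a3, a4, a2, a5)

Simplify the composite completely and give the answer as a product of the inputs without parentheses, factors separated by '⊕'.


a1 ⊕ a6 ⊕ a3 ⊕ a4 ⊕ a2 ⊕ a5

Under associativity of m, the answer is the a's in reading order.
m(a4, a2) reduces to a4 ⊕ a2
m(a3, m(a4, a2)) reduces to a3 ⊕ a4 ⊕ a2
m(a6, m(a3, m(a4, a2))) reduces to a6 ⊕ a3 ⊕ a4 ⊕ a2
m(m(a6, m(a3, m(a4, a2))), a5) reduces to a6 ⊕ a3 ⊕ a4 ⊕ a2 ⊕ a5
m(a1, m(m(a6, m(a3, m(a4, a2))), a5)) reduces to a1 ⊕ a6 ⊕ a3 ⊕ a4 ⊕ a2 ⊕ a5


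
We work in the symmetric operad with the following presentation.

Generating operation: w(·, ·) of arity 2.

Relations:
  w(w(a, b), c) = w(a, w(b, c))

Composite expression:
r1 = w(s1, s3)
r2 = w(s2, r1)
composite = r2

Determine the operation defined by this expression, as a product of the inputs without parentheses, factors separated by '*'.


s2 * s1 * s3

The w-tree's shape is irrelevant; the s-reading-order decides.
w(s1, s3) collapses to s1 * s3
w(s2, w(s1, s3)) collapses to s2 * s1 * s3


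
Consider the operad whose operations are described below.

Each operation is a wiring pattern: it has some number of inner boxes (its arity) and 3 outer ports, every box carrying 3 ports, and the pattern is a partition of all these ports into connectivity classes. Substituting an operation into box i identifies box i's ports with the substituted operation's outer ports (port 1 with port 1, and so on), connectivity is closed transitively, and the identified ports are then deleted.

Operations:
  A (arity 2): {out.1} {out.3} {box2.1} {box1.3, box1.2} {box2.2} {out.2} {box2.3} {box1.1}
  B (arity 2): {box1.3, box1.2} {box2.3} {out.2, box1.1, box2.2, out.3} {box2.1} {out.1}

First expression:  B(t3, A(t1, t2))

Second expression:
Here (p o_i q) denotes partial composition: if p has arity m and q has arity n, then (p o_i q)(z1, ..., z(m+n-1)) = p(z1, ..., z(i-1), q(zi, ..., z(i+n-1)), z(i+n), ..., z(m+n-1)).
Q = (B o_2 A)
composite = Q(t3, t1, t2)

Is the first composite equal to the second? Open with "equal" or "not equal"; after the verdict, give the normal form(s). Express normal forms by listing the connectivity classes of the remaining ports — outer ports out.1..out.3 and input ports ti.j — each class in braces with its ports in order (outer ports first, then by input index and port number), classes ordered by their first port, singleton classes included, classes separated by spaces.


equal: each reduces to {out.1} {out.2, out.3, t3.1} {t1.1} {t1.2, t1.3} {t2.1} {t2.2} {t2.3} {t3.2, t3.3}

In normal form, the first expression is {out.1} {out.2, out.3, t3.1} {t1.1} {t1.2, t1.3} {t2.1} {t2.2} {t2.3} {t3.2, t3.3}
In normal form, the second expression is {out.1} {out.2, out.3, t3.1} {t1.1} {t1.2, t1.3} {t2.1} {t2.2} {t2.3} {t3.2, t3.3}
Identical normal forms: equal.


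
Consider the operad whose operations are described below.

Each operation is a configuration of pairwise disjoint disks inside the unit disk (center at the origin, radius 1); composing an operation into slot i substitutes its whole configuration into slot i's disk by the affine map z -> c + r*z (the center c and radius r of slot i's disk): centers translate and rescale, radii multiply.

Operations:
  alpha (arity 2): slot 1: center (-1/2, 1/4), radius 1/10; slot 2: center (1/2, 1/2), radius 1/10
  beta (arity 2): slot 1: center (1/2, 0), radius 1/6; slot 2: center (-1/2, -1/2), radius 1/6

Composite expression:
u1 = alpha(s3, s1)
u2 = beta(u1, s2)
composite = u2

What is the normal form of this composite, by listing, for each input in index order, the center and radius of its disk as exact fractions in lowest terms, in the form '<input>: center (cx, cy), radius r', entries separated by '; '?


Follow each s-input down from beta: c' goes to c + r*c', radius to r*r'.
tracing s3 down its 2-map path: center (5/12, 1/24), radius 1/60
tracing s1 down its 2-map path: center (7/12, 1/12), radius 1/60
tracing s2 down its 1-map path: center (-1/2, -1/2), radius 1/6

s1: center (7/12, 1/12), radius 1/60; s2: center (-1/2, -1/2), radius 1/6; s3: center (5/12, 1/24), radius 1/60


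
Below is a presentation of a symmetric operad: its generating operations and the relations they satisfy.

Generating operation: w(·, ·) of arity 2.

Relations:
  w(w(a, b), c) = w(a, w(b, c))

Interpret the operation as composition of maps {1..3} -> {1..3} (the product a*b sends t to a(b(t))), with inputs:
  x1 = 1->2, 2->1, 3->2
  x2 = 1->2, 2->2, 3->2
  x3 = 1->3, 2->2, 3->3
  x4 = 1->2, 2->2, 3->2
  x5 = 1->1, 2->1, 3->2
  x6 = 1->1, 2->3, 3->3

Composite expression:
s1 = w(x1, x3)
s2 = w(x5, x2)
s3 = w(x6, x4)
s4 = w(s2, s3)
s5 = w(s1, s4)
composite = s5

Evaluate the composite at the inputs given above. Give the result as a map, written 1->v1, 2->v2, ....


w(x1, x3) = 1->2, 2->1, 3->2
w(x5, x2) = 1->1, 2->1, 3->1
w(x6, x4) = 1->3, 2->3, 3->3
w(w(x5, x2), w(x6, x4)) = 1->1, 2->1, 3->1
w(w(x1, x3), w(w(x5, x2), w(x6, x4))) = 1->2, 2->2, 3->2

1->2, 2->2, 3->2


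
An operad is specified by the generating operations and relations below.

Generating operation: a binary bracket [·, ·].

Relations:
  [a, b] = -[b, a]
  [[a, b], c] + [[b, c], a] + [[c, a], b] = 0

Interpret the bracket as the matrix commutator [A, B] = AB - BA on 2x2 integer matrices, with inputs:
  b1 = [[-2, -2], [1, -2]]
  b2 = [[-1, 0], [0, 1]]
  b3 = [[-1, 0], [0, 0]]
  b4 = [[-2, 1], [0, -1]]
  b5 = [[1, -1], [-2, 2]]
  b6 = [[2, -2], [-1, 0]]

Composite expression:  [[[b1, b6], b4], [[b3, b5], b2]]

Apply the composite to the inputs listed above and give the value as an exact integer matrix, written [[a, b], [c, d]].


[[52, -8], [16, -52]]

[b1, b6] = [[4, 4], [2, -4]]
[[b1, b6], b4] = [[-2, 12], [-2, 2]]
[b3, b5] = [[0, 1], [-2, 0]]
[[b3, b5], b2] = [[0, 2], [4, 0]]
[[[b1, b6], b4], [[b3, b5], b2]] = [[52, -8], [16, -52]]


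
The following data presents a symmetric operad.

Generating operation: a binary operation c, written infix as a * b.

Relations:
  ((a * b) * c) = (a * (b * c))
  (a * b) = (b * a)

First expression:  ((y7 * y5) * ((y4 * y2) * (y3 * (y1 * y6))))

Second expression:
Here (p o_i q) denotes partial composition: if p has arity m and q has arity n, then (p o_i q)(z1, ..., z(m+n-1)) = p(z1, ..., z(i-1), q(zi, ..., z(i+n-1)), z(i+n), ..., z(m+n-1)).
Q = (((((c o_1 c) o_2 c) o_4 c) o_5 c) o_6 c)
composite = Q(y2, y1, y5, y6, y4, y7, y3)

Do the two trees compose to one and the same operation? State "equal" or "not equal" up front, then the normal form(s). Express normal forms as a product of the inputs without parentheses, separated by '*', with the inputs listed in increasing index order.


equal; the common form is y1 * y2 * y3 * y4 * y5 * y6 * y7

Normal form of the first expression: y1 * y2 * y3 * y4 * y5 * y6 * y7
Normal form of the second expression: y1 * y2 * y3 * y4 * y5 * y6 * y7
One common form — equal.


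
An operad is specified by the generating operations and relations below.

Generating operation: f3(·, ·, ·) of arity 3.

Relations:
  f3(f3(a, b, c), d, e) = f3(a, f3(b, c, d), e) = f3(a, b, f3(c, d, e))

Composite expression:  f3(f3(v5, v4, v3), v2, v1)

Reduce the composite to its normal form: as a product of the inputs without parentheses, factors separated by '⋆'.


v5 ⋆ v4 ⋆ v3 ⋆ v2 ⋆ v1

Key point: f3 is associative — brackets drop, the v-order remains.
f3(v5, v4, v3) unparenthesizes to v5 ⋆ v4 ⋆ v3
f3(f3(v5, v4, v3), v2, v1) unparenthesizes to v5 ⋆ v4 ⋆ v3 ⋆ v2 ⋆ v1


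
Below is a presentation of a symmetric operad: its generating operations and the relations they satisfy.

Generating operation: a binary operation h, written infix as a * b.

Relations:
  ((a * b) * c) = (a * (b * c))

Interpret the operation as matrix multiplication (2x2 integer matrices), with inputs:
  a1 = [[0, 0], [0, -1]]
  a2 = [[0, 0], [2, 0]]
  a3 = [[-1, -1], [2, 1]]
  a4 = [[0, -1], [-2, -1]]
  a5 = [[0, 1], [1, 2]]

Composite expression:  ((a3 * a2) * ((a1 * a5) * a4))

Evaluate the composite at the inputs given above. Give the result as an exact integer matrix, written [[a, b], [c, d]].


[[0, 0], [0, 0]]

(a3 * a2) = [[-2, 0], [2, 0]]
(a1 * a5) = [[0, 0], [-1, -2]]
((a1 * a5) * a4) = [[0, 0], [4, 3]]
((a3 * a2) * ((a1 * a5) * a4)) = [[0, 0], [0, 0]]


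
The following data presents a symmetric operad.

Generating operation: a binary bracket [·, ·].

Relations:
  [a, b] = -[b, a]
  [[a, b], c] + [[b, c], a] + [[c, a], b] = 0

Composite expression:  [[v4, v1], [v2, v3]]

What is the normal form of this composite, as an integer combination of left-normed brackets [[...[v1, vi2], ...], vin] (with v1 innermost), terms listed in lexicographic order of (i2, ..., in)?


A multilinear Lie element is pinned by v1-initial words (v1 innermost).
Composite bracket: [[v4, v1], [v2, v3]]
The bracket unfolds into 8 signed words via [a, b] = ab - ba (2^3 = 8).
Coefficients come from the v1-initial words:
  sign of v1v4v2v3 is -1, so it contributes -[[[v1, v4], v2], v3]
  sign of v1v4v3v2 is +1, so it contributes +[[[v1, v4], v3], v2]

-[[[v1, v4], v2], v3] + [[[v1, v4], v3], v2]


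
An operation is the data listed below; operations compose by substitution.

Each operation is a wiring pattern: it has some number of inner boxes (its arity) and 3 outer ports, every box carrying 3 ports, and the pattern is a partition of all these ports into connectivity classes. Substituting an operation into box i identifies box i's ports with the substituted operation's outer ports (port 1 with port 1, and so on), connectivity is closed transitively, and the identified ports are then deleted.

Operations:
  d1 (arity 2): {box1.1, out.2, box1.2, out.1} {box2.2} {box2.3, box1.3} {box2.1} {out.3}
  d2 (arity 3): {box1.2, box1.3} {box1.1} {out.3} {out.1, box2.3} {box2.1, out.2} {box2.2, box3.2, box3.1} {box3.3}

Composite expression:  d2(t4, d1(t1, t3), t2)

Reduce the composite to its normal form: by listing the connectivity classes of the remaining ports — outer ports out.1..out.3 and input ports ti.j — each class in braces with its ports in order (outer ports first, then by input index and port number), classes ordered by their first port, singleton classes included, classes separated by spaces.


After gluing at d2, chains via deleted ports link the t-ports.
d1 over (t1, t3) gives {out.1, out.2, t1.1, t1.2} {out.3} {t1.3, t3.3} {t3.1} {t3.2}, out.j being that stage's outer ports
d2 over (t4, t1, t3, t2) gives {out.1} {out.2, t1.1, t1.2, t2.1, t2.2} {out.3} {t1.3, t3.3} {t2.3} {t3.1} {t3.2} {t4.1} {t4.2, t4.3}, out.j being that stage's outer ports

{out.1} {out.2, t1.1, t1.2, t2.1, t2.2} {out.3} {t1.3, t3.3} {t2.3} {t3.1} {t3.2} {t4.1} {t4.2, t4.3}


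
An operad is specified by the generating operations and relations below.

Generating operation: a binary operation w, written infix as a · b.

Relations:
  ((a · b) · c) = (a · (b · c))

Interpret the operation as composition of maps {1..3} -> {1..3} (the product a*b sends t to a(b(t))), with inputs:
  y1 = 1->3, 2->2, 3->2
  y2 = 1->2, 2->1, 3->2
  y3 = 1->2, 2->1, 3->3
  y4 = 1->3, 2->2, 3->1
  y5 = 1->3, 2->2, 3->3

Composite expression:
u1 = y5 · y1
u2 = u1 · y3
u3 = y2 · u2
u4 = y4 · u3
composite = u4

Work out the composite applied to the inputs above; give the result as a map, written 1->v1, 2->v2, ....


1->3, 2->2, 3->3

(y5 · y1) = 1->3, 2->2, 3->2
((y5 · y1) · y3) = 1->2, 2->3, 3->2
(y2 · ((y5 · y1) · y3)) = 1->1, 2->2, 3->1
(y4 · (y2 · ((y5 · y1) · y3))) = 1->3, 2->2, 3->3


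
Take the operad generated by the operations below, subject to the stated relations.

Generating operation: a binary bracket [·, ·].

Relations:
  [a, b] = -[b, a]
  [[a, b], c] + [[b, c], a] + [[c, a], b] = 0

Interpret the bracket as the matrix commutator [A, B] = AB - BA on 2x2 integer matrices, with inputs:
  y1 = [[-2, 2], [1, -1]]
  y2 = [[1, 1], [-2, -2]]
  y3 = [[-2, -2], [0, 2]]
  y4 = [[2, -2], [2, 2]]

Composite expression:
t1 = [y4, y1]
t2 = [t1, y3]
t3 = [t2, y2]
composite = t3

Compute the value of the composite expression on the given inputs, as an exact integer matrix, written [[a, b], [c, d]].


[[-40, -56], [8, 40]]

[y4, y1] = [[-6, -2], [-2, 6]]
[[y4, y1], y3] = [[-4, 16], [8, 4]]
[[[y4, y1], y3], y2] = [[-40, -56], [8, 40]]


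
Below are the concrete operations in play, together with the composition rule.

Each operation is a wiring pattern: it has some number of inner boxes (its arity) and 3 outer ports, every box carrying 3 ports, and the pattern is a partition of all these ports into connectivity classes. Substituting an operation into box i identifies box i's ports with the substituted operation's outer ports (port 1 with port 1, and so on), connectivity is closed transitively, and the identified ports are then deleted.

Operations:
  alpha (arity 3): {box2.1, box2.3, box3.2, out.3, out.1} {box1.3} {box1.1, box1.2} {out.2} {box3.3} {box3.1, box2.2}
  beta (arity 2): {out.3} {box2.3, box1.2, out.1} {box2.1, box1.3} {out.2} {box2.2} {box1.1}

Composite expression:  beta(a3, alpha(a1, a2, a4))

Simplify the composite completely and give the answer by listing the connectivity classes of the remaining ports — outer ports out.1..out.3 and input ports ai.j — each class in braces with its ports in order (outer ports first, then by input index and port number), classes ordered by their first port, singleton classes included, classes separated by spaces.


Substituting into beta glues patterns; closure does the rest.
after alpha, the pattern on (a1, a2, a4) reads {out.1, out.3, a2.1, a2.3, a4.2} {out.2} {a1.1, a1.2} {a1.3} {a2.2, a4.1} {a4.3} (out.j = its outer ports)
after beta, the pattern on (a3, a1, a2, a4) reads {out.1, a2.1, a2.3, a3.2, a3.3, a4.2} {out.2} {out.3} {a1.1, a1.2} {a1.3} {a2.2, a4.1} {a3.1} {a4.3} (out.j = its outer ports)

{out.1, a2.1, a2.3, a3.2, a3.3, a4.2} {out.2} {out.3} {a1.1, a1.2} {a1.3} {a2.2, a4.1} {a3.1} {a4.3}


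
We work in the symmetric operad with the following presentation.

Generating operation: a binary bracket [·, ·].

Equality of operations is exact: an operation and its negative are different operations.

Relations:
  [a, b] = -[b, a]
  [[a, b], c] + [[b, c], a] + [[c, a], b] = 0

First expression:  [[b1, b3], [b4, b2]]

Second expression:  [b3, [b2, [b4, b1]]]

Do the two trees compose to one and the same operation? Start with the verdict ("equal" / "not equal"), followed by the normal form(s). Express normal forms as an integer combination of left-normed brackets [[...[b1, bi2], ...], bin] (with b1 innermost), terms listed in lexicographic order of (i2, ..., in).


not equal; the first gives -[[[b1, b3], b2], b4] + [[[b1, b3], b4], b2] and the second -[[[b1, b4], b2], b3]

The first expression reduces to -[[[b1, b3], b2], b4] + [[[b1, b3], b4], b2]
The second expression reduces to -[[[b1, b4], b2], b3]
Distinct normal forms: not equal.


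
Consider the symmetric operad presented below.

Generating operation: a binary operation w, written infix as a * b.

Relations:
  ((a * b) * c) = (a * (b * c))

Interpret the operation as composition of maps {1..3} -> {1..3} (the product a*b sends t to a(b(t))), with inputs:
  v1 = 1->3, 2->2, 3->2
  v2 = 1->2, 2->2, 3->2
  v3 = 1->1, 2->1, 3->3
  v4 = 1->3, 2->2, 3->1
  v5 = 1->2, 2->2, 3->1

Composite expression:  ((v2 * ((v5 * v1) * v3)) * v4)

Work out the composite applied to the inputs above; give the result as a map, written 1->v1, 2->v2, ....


(v5 * v1) = 1->1, 2->2, 3->2
((v5 * v1) * v3) = 1->1, 2->1, 3->2
(v2 * ((v5 * v1) * v3)) = 1->2, 2->2, 3->2
((v2 * ((v5 * v1) * v3)) * v4) = 1->2, 2->2, 3->2

1->2, 2->2, 3->2


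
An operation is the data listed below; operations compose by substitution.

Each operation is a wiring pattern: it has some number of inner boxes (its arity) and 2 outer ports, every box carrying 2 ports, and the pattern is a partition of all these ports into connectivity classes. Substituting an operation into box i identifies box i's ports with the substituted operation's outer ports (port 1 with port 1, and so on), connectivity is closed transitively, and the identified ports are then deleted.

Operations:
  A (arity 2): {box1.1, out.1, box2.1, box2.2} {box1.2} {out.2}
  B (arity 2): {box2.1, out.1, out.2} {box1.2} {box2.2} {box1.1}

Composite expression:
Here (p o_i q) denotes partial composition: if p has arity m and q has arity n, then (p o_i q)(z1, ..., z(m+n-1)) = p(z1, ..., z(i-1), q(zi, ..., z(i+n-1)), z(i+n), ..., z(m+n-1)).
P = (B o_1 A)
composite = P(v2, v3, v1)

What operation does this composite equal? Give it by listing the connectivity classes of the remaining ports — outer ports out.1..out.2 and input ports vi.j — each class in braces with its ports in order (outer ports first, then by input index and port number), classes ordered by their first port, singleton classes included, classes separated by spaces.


{out.1, out.2, v1.1} {v1.2} {v2.1, v3.1, v3.2} {v2.2}

After gluing at B, chains via deleted ports link the v-ports.
stage A: inputs (v2, v3), connectivity {out.1, v2.1, v3.1, v3.2} {out.2} {v2.2}, out.j its boundary
stage B: inputs (v2, v3, v1), connectivity {out.1, out.2, v1.1} {v1.2} {v2.1, v3.1, v3.2} {v2.2}, out.j its boundary


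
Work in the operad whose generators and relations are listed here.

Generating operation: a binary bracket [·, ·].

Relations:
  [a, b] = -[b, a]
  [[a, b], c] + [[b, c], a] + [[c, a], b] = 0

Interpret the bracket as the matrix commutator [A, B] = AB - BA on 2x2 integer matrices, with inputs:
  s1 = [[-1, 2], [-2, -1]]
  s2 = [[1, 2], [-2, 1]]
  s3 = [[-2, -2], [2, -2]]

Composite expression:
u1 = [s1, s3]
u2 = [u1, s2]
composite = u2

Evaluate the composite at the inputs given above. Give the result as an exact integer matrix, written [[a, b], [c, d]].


[[0, 0], [0, 0]]

[s1, s3] = [[0, 0], [0, 0]]
[[s1, s3], s2] = [[0, 0], [0, 0]]


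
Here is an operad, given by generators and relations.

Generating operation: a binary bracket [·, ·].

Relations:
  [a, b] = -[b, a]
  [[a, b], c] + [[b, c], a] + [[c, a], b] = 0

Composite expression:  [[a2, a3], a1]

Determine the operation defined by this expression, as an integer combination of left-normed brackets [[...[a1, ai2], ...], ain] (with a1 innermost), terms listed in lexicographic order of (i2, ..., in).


-[[a1, a2], a3] + [[a1, a3], a2]

In the tensor algebra, words opening a1 carry the a1-anchored form.
Composite bracket: [[a2, a3], a1]
Each bracket splits as ab - ba, giving 4 signed words (2^2 = 4).
Collect the words opening with a1:
  the word a1a2a3 carries sign -1 and contributes -[[a1, a2], a3]
  the word a1a3a2 carries sign +1 and contributes +[[a1, a3], a2]


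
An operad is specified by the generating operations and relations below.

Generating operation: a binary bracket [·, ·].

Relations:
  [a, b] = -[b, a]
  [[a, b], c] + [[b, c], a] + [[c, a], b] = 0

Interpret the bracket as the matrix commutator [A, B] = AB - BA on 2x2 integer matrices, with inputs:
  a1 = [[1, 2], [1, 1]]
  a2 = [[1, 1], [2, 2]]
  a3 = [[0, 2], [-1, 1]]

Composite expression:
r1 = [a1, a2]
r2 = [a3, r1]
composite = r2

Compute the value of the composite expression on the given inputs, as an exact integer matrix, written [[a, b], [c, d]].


[[0, -14], [-7, 0]]

[a1, a2] = [[3, 2], [-1, -3]]
[a3, [a1, a2]] = [[0, -14], [-7, 0]]


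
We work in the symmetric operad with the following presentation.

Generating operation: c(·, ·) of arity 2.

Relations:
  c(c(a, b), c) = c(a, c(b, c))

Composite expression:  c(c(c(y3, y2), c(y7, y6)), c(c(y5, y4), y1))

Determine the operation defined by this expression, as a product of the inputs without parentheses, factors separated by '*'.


y3 * y2 * y7 * y6 * y5 * y4 * y1

Associativity of c dissolves the nesting; only the y-input order survives.
c(y3, y2) spells out as y3 * y2
c(y7, y6) spells out as y7 * y6
c(c(y3, y2), c(y7, y6)) spells out as y3 * y2 * y7 * y6
c(y5, y4) spells out as y5 * y4
c(c(y5, y4), y1) spells out as y5 * y4 * y1
c(c(c(y3, y2), c(y7, y6)), c(c(y5, y4), y1)) spells out as y3 * y2 * y7 * y6 * y5 * y4 * y1


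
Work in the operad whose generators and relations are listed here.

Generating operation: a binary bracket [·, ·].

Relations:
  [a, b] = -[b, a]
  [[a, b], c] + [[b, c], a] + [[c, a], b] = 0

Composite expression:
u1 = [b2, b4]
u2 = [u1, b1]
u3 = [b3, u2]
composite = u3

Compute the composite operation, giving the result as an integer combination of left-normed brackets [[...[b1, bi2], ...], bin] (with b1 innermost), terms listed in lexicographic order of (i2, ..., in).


[[[b1, b2], b4], b3] - [[[b1, b4], b2], b3]

Antisymmetry and Jacobi reduce to b1-anchored left-normed brackets.
Composite bracket: [b3, [[b2, b4], b1]]
Under [a, b] = ab - ba we get 8 signed associative words (2^3 = 8).
Keep just the words that open with b1:
  sign of b1b2b4b3 is +1, so it contributes +[[[b1, b2], b4], b3]
  sign of b1b4b2b3 is -1, so it contributes -[[[b1, b4], b2], b3]


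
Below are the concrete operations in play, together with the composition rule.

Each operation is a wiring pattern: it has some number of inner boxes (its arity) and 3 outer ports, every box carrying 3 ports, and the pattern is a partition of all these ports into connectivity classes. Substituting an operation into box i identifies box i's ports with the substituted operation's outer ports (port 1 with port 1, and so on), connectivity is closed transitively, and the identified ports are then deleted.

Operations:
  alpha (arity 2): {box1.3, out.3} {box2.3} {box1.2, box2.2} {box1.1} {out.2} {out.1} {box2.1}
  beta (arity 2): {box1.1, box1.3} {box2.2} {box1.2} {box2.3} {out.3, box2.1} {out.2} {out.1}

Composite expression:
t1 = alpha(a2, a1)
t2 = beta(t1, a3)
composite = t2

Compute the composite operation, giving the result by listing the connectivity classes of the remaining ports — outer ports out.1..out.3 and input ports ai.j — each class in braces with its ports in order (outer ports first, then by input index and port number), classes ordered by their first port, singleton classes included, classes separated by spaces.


{out.1} {out.2} {out.3, a3.1} {a1.1} {a1.2, a2.2} {a1.3} {a2.1} {a2.3} {a3.2} {a3.3}


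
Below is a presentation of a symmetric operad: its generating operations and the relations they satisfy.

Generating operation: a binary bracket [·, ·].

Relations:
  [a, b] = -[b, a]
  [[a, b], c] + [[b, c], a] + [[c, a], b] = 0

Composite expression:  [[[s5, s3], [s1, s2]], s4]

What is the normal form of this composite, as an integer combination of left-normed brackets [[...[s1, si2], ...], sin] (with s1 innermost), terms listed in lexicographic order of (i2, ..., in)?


Left-normed coefficients sit on the s1-initial expansion words.
Composite bracket: [[[s5, s3], [s1, s2]], s4]
Applying ab - ba throughout gives 16 signed words (2^4 = 16).
The s1-initial words carry the normal form:
  sign of s1s2s3s5s4 is +1, so it contributes +[[[[s1, s2], s3], s5], s4]
  sign of s1s2s5s3s4 is -1, so it contributes -[[[[s1, s2], s5], s3], s4]

[[[[s1, s2], s3], s5], s4] - [[[[s1, s2], s5], s3], s4]


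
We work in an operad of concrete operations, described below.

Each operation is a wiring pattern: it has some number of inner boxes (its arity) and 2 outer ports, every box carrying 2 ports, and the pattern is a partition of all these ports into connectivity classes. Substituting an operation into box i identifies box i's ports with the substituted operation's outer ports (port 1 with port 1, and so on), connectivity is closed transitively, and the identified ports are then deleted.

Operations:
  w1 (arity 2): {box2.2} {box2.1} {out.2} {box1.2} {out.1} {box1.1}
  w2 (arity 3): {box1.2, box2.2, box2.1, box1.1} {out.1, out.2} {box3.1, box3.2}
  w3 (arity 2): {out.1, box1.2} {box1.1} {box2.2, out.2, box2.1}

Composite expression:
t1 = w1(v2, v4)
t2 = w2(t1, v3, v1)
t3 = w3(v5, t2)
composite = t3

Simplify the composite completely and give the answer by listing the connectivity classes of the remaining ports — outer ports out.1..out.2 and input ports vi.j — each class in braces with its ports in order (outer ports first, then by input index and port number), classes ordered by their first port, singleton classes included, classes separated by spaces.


{out.1, v5.2} {out.2} {v1.1, v1.2} {v2.1} {v2.2} {v3.1, v3.2} {v4.1} {v4.2} {v5.1}

Substituting into w3 glues patterns; closure does the rest.
stage w1: inputs (v2, v4), connectivity {out.1} {out.2} {v2.1} {v2.2} {v4.1} {v4.2}, out.j its boundary
stage w2: inputs (v2, v4, v3, v1), connectivity {out.1, out.2} {v1.1, v1.2} {v2.1} {v2.2} {v3.1, v3.2} {v4.1} {v4.2}, out.j its boundary
stage w3: inputs (v5, v2, v4, v3, v1), connectivity {out.1, v5.2} {out.2} {v1.1, v1.2} {v2.1} {v2.2} {v3.1, v3.2} {v4.1} {v4.2} {v5.1}, out.j its boundary


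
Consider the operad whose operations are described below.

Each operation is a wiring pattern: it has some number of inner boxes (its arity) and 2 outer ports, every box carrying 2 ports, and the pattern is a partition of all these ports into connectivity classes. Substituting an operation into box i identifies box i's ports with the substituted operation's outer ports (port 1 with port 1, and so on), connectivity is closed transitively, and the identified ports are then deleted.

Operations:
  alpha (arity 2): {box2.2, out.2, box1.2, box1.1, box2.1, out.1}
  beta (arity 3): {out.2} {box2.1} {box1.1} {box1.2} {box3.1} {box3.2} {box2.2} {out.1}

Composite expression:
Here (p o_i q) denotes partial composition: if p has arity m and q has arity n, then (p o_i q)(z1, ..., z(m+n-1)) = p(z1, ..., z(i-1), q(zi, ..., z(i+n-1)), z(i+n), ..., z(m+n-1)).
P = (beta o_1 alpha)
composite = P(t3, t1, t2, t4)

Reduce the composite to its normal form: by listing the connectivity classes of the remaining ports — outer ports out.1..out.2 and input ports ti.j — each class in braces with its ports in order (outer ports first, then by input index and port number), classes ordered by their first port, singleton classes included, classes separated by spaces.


After gluing at beta, chains via deleted ports link the t-ports.
after alpha, the pattern on (t3, t1) reads {out.1, out.2, t1.1, t1.2, t3.1, t3.2} (out.j = its outer ports)
after beta, the pattern on (t3, t1, t2, t4) reads {out.1} {out.2} {t1.1, t1.2, t3.1, t3.2} {t2.1} {t2.2} {t4.1} {t4.2} (out.j = its outer ports)

{out.1} {out.2} {t1.1, t1.2, t3.1, t3.2} {t2.1} {t2.2} {t4.1} {t4.2}


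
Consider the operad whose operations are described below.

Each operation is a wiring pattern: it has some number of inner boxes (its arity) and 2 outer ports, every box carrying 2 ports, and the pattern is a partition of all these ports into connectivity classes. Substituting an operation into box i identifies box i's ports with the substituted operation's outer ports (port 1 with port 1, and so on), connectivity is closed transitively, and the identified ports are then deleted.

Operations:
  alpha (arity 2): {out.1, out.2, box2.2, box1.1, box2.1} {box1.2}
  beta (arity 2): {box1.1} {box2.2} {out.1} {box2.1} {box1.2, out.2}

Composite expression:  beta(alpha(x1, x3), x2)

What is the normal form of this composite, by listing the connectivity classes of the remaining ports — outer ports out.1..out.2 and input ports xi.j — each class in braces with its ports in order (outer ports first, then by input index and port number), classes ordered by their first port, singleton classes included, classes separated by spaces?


{out.1} {out.2, x1.1, x3.1, x3.2} {x1.2} {x2.1} {x2.2}

Two ports join when wires chain via beta-identified ports.
through alpha, on inputs (x1, x3): {out.1, out.2, x1.1, x3.1, x3.2} {x1.2} (out.j = stage outer ports)
through beta, on inputs (x1, x3, x2): {out.1} {out.2, x1.1, x3.1, x3.2} {x1.2} {x2.1} {x2.2} (out.j = stage outer ports)


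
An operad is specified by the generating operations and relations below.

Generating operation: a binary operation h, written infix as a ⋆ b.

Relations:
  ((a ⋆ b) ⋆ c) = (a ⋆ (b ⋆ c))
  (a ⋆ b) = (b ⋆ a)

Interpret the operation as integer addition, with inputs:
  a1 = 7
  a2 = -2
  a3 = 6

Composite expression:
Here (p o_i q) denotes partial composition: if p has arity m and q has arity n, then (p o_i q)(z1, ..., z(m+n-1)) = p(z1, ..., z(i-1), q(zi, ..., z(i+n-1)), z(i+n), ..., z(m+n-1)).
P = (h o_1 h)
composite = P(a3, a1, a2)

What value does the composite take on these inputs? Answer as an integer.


11

(a3 ⋆ a1) = 13
((a3 ⋆ a1) ⋆ a2) = 11


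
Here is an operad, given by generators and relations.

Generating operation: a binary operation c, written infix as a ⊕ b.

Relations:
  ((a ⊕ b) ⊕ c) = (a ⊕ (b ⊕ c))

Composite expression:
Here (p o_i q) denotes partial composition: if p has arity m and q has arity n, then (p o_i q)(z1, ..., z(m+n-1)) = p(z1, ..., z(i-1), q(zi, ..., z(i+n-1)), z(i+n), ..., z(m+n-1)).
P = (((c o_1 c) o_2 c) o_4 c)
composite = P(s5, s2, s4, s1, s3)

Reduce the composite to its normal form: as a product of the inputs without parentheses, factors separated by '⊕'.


s5 ⊕ s2 ⊕ s4 ⊕ s1 ⊕ s3


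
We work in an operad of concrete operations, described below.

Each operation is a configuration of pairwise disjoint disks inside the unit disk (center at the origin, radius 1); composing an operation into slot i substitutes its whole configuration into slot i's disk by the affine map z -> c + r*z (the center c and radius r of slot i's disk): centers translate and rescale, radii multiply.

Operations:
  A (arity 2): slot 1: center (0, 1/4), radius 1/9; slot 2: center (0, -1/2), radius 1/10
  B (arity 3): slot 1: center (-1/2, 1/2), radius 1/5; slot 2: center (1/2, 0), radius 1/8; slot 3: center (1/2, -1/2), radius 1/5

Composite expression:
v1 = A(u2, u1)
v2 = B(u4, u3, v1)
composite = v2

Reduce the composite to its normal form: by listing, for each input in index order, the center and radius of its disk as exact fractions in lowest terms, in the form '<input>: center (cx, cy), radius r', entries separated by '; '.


u1: center (1/2, -3/5), radius 1/50; u2: center (1/2, -9/20), radius 1/45; u3: center (1/2, 0), radius 1/8; u4: center (-1/2, 1/2), radius 1/5


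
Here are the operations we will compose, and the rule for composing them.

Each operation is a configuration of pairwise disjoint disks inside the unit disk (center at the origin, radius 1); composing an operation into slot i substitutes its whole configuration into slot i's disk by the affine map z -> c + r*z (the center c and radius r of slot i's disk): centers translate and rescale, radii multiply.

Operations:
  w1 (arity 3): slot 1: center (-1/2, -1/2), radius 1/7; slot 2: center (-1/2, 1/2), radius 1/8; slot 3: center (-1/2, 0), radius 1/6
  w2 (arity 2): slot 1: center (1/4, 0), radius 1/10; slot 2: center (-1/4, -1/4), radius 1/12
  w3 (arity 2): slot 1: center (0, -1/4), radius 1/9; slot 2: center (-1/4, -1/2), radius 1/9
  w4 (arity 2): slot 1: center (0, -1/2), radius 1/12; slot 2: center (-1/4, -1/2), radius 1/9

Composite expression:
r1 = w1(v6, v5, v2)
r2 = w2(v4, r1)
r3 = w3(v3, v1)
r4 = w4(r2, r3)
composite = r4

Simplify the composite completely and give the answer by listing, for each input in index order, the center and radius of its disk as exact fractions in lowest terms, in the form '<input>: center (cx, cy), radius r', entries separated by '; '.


v1: center (-5/18, -5/9), radius 1/81; v2: center (-7/288, -25/48), radius 1/864; v3: center (-1/4, -19/36), radius 1/81; v4: center (1/48, -1/2), radius 1/120; v5: center (-7/288, -149/288), radius 1/1152; v6: center (-7/288, -151/288), radius 1/1008

Each v-disk chains the slot maps above it in w4; radii multiply.
input v4: applying the 2 nested substitutions gives center (1/48, -1/2), radius 1/120
input v6: applying the 3 nested substitutions gives center (-7/288, -151/288), radius 1/1008
input v5: applying the 3 nested substitutions gives center (-7/288, -149/288), radius 1/1152
input v2: applying the 3 nested substitutions gives center (-7/288, -25/48), radius 1/864
input v3: applying the 2 nested substitutions gives center (-1/4, -19/36), radius 1/81
input v1: applying the 2 nested substitutions gives center (-5/18, -5/9), radius 1/81


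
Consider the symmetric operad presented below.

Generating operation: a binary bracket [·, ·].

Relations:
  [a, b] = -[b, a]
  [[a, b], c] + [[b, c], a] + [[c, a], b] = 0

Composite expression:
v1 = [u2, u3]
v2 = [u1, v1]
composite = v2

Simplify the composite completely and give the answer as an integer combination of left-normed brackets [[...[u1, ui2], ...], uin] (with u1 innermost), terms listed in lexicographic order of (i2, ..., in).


[[u1, u2], u3] - [[u1, u3], u2]

Left-normed coefficients sit on the u1-initial expansion words.
Composite bracket: [u1, [u2, u3]]
Applying ab - ba throughout gives 4 signed words (2^2 = 4).
Keep just the words that open with u1:
  u1u2u3 appears with sign +1, giving the term +[[u1, u2], u3]
  u1u3u2 appears with sign -1, giving the term -[[u1, u3], u2]


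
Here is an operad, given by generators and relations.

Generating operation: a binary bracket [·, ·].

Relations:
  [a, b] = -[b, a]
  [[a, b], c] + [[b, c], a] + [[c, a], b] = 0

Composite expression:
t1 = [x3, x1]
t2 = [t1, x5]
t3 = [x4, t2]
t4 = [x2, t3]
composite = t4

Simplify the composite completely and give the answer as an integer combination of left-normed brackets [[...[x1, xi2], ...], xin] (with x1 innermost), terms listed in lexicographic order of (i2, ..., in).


-[[[[x1, x3], x5], x4], x2]


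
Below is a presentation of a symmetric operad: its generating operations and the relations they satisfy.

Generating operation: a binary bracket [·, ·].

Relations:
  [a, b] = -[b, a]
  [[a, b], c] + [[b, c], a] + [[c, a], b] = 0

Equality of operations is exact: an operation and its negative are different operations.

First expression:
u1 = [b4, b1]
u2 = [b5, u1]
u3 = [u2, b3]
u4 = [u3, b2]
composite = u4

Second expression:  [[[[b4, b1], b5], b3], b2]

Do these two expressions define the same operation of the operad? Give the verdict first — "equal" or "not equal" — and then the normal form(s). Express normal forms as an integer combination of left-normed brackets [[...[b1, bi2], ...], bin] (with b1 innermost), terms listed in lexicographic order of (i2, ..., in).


not equal; the first gives [[[[b1, b4], b5], b3], b2] and the second -[[[[b1, b4], b5], b3], b2]

Reducing the first expression gives [[[[b1, b4], b5], b3], b2]
Reducing the second expression gives -[[[[b1, b4], b5], b3], b2]
They disagree, so not equal.


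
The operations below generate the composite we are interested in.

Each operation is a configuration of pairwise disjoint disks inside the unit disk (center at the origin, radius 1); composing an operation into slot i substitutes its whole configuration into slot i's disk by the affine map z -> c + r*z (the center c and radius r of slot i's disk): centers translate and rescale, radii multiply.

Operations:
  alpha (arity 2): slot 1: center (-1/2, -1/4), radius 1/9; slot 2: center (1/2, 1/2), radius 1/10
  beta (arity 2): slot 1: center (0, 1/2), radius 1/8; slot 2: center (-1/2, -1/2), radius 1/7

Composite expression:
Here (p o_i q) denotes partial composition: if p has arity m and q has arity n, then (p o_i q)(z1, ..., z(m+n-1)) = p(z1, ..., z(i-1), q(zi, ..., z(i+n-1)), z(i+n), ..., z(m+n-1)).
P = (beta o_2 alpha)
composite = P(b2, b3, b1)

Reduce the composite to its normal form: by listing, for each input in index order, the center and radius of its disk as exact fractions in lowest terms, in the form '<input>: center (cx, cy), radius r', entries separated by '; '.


Each b-disk chains the slot maps above it in beta; radii multiply.
tracing b2 down its 1-map path: center (0, 1/2), radius 1/8
tracing b3 down its 2-map path: center (-4/7, -15/28), radius 1/63
tracing b1 down its 2-map path: center (-3/7, -3/7), radius 1/70

b1: center (-3/7, -3/7), radius 1/70; b2: center (0, 1/2), radius 1/8; b3: center (-4/7, -15/28), radius 1/63


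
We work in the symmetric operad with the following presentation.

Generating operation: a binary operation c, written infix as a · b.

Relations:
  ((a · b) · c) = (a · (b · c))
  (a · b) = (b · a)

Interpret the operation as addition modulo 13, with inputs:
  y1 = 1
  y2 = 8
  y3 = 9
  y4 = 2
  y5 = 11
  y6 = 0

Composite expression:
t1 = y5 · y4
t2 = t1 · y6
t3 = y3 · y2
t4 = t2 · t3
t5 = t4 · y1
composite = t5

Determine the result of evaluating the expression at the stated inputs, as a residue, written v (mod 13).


5 (mod 13)

(y5 · y4) = 0
((y5 · y4) · y6) = 0
(y3 · y2) = 4
(((y5 · y4) · y6) · (y3 · y2)) = 4
((((y5 · y4) · y6) · (y3 · y2)) · y1) = 5


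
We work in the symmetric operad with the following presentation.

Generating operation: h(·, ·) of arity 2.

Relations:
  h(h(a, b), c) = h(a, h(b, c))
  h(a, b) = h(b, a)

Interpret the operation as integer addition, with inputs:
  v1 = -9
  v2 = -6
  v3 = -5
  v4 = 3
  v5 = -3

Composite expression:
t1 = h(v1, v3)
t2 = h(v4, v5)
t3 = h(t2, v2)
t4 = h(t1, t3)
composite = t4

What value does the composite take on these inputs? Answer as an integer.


h(v1, v3) = -14
h(v4, v5) = 0
h(h(v4, v5), v2) = -6
h(h(v1, v3), h(h(v4, v5), v2)) = -20

-20


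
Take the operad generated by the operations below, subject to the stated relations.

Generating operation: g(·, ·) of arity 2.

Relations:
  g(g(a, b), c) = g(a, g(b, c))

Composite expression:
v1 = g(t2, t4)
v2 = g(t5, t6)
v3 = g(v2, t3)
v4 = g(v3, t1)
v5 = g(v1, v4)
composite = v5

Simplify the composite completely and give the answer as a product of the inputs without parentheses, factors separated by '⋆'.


t2 ⋆ t4 ⋆ t5 ⋆ t6 ⋆ t3 ⋆ t1

Every regrouping of g is equal, so read the t-inputs in written order.
g(t2, t4) unparenthesizes to t2 ⋆ t4
g(t5, t6) unparenthesizes to t5 ⋆ t6
g(g(t5, t6), t3) unparenthesizes to t5 ⋆ t6 ⋆ t3
g(g(g(t5, t6), t3), t1) unparenthesizes to t5 ⋆ t6 ⋆ t3 ⋆ t1
g(g(t2, t4), g(g(g(t5, t6), t3), t1)) unparenthesizes to t2 ⋆ t4 ⋆ t5 ⋆ t6 ⋆ t3 ⋆ t1
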